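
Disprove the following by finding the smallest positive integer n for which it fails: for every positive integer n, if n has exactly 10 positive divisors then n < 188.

We need the least positive integer n for which n has exactly 10 positive divisors but the claim fails.
n = 48: τ(48) = 10; 48 < 188.
n = 80: τ(80) = 10; 80 < 188.
n = 112: τ(112) = 10; 112 < 188.
n = 162: τ(162) = 10; 162 < 188.
n = 176: τ(176) = 10; 176 < 188.
n = 208: τ(208) = 10; 208 ≥ 188.

n = 208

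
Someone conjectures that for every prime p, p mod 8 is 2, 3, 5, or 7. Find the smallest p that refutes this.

Check each prime p in order until the claim fails.
p = 2: 2 mod 8 = 2.
p = 3: 3 mod 8 = 3.
p = 5: 5 mod 8 = 5.
p = 7: 7 mod 8 = 7.
p = 11: 11 mod 8 = 3.
p = 13: 13 mod 8 = 5.
p = 17: 17 mod 8 = 1 — not in {2, 3, 5, 7}.
So p = 17 is the smallest counterexample.

p = 17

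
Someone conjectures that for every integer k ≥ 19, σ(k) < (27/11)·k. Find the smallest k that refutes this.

k = 24

A counterexample is any integer k ≥ 19 such that the claim fails; we check each in order.
The first 5 eligible values, up to k = 23, all satisfy the conclusion.
k = 24: σ(24) = 60; 60 ≥ 648/11.
Thus k = 24 disproves the claim, and no smaller k works.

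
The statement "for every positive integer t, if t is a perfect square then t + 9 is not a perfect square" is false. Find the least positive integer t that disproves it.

t = 16

A counterexample is any positive integer t such that t is a perfect square but t + 9 is a perfect square; we check each in order.
For t = 1, 4, 9 the conclusion holds.
t = 16: 16 = 4² and 16 + 9 = 25 = 5².
So t = 16 is the smallest counterexample.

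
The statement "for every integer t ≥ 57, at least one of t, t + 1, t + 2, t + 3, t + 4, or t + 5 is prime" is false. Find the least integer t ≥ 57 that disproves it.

t = 90

For t = 57, 58, 59, 60, …, 87, 88, 89 the conclusion holds.
t = 90: 90 = 2 × 45; 91 = 7 × 13; 92 = 2 × 46; 93 = 3 × 31; 94 = 2 × 47; 95 = 5 × 19 — all composite.
Thus t = 90 disproves the claim, and no smaller t works.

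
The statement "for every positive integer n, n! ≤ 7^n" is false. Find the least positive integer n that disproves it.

n = 17

The first 16 eligible values, up to n = 16, all satisfy the conclusion.
n = 17: n! = 355687428096000 and 7^n = 232630513987207, so 355687428096000 > 232630513987207.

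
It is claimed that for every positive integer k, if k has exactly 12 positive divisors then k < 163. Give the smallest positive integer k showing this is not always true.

Check each positive integer k in order until k has exactly 12 positive divisors but the claim fails.
For k = 60, 72, 84, 90, …, 150, 156, 160 the conclusion holds.
k = 198: τ(198) = 12; 198 ≥ 163.
So k = 198 is the smallest counterexample.

k = 198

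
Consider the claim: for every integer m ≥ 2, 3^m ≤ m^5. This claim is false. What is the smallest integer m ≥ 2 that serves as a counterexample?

We need the least integer m ≥ 2 for which 3^m > m^5.
For m = 2, 3, 4, 5, 6, 7, 8, 9, 10 the conclusion holds.
m = 11: 3^m = 177147 and m^5 = 161051, so 177147 > 161051.

m = 11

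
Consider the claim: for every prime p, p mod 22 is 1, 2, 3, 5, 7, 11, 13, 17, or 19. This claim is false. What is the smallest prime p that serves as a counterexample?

p = 31

Check each prime p in order until the claim fails.
For p = 2, 3, 5, 7, 11, 13, 17, 19, 23, 29 the conclusion holds.
p = 31: 31 mod 22 = 9 — not in {1, 2, 3, 5, 7, 11, 13, 17, 19}.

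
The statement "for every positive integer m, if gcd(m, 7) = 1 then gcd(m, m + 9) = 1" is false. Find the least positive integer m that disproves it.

m = 3

A counterexample is any positive integer m such that gcd(m, 7) = 1 but gcd(m, m + 9) > 1; we check each in order.
m = 1: gcd(1, 10) = 1.
m = 2: gcd(2, 11) = 1.
m = 3: gcd(3, 12) = 3.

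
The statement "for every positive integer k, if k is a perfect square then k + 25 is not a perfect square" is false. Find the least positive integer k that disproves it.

k = 144

Check each positive integer k in order until k is a perfect square but k + 25 is a perfect square.
The first 11 eligible values, up to k = 121, all satisfy the conclusion.
k = 144: 144 = 12² and 144 + 25 = 169 = 13².
Hence k = 144 is a counterexample.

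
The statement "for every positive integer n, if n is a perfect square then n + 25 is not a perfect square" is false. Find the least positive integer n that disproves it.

n = 144

We need the least positive integer n for which n is a perfect square but n + 25 is a perfect square.
For n = 1, 4, 9, 16, …, 81, 100, 121 the conclusion holds.
n = 144: 144 = 12² and 144 + 25 = 169 = 13².
So n = 144 is the smallest counterexample.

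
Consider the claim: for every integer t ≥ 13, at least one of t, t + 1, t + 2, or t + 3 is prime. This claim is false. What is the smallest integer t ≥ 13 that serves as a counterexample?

t = 24

A counterexample is any integer t ≥ 13 such that t, t + 1, t + 2, t + 3 are all composite; we check each in order.
For t = 13, 14, 15, 16, …, 21, 22, 23 the conclusion holds.
t = 24: 24 = 2 × 12; 25 = 5 × 5; 26 = 2 × 13; 27 = 3 × 9 — all composite.
Thus t = 24 disproves the claim, and no smaller t works.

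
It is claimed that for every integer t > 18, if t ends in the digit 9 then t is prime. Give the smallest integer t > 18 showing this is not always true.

t = 39

Check each integer t > 18 in order until t ends in the digit 9 but t is not prime.
t = 19: 19 ends in 9 and is prime.
t = 29: 29 ends in 9 and is prime.
t = 39: 39 ends in 9; 39 = 3 × 13, composite.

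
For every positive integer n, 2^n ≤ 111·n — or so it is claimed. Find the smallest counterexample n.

n = 11

A counterexample is any positive integer n such that 2^n > 111·n; we check each in order.
The first 10 eligible values, up to n = 10, all satisfy the conclusion.
n = 11: 2^n = 2048 and 111·n = 1221, so 2048 > 1221.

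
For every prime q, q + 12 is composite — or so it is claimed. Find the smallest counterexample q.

q = 5

We need the least prime q for which q + 12 is prime.
For q = 2, 3 the conclusion holds.
q = 5: q + 12 = 17, prime — not composite.
So q = 5 is the smallest counterexample.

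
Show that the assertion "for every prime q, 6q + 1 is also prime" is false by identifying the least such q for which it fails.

q = 19

A counterexample is any prime q such that 6q + 1 is not prime; we check each in order.
For q = 2, 3, 5, 7, 11, 13, 17 the conclusion holds.
q = 19: 6q + 1 = 115 = 5 × 23, not prime.
Thus q = 19 disproves the claim, and no smaller q works.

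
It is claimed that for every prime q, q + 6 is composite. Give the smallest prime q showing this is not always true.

q = 5

q = 2: q + 6 = 8 = 2 × 4, composite.
q = 3: q + 6 = 9 = 3 × 3, composite.
q = 5: q + 6 = 11, prime — not composite.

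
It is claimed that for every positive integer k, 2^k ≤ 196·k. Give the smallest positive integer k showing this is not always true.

A counterexample is any positive integer k such that 2^k > 196·k; we check each in order.
The first 11 eligible values, up to k = 11, all satisfy the conclusion.
k = 12: 2^k = 4096 and 196·k = 2352, so 4096 > 2352.

k = 12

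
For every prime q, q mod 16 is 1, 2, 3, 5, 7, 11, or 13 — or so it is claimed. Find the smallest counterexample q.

q = 31

A counterexample is any prime q such that the claim fails; we check each in order.
For q = 2, 3, 5, 7, 11, 13, 17, 19, 23, 29 the conclusion holds.
q = 31: 31 mod 16 = 15 — not in {1, 2, 3, 5, 7, 11, 13}.
Hence q = 31 is a counterexample.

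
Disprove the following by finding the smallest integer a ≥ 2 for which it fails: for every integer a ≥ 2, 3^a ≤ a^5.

For a = 2, 3, 4, 5, 6, 7, 8, 9, 10 the conclusion holds.
a = 11: 3^a = 177147 and a^5 = 161051, so 177147 > 161051.

a = 11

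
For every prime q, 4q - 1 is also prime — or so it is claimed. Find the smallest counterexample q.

q = 7

q = 2: 4q - 1 = 7, prime.
q = 3: 4q - 1 = 11, prime.
q = 5: 4q - 1 = 19, prime.
q = 7: 4q - 1 = 27 = 3 × 9, not prime.
So q = 7 is the smallest counterexample.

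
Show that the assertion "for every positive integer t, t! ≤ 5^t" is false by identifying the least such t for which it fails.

t = 12

Check each positive integer t in order until t! > 5^t.
For t = 1, 2, 3, 4, …, 9, 10, 11 the conclusion holds.
t = 12: t! = 479001600 and 5^t = 244140625, so 479001600 > 244140625.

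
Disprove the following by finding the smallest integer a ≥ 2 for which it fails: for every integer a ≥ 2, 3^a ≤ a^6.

a = 15

A counterexample is any integer a ≥ 2 such that 3^a > a^6; we check each in order.
The first 13 eligible values, up to a = 14, all satisfy the conclusion.
a = 15: 3^a = 14348907 and a^6 = 11390625, so 14348907 > 11390625.
So a = 15 is the smallest counterexample.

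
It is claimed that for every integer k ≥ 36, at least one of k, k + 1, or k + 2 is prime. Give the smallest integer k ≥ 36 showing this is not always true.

k = 38

For k = 36, 37 the conclusion holds.
k = 38: 38 = 2 × 19; 39 = 3 × 13; 40 = 2 × 20 — all composite.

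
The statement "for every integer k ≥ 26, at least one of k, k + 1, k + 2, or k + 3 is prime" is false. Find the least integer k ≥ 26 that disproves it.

We need the least integer k ≥ 26 for which k, k + 1, k + 2, k + 3 are all composite.
For k = 26, 27, 28, 29, 30, 31 the conclusion holds.
k = 32: 32 = 2 × 16; 33 = 3 × 11; 34 = 2 × 17; 35 = 5 × 7 — all composite.

k = 32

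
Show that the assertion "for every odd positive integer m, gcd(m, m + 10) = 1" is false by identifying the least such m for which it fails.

Check each odd positive integer m in order until gcd(m, m + 10) > 1.
For m = 1, 3 the conclusion holds.
m = 5: gcd(5, 15) = 5.
Thus m = 5 disproves the claim, and no smaller m works.

m = 5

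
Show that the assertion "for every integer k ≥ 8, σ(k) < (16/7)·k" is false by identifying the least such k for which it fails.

k = 12

A counterexample is any integer k ≥ 8 such that the claim fails; we check each in order.
For k = 8, 9, 10, 11 the conclusion holds.
k = 12: σ(12) = 28; 28 ≥ 192/7.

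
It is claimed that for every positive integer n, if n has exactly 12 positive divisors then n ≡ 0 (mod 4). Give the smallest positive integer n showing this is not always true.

A counterexample is any positive integer n such that n has exactly 12 positive divisors but the claim fails; we check each in order.
For n = 60, 72, 84 the conclusion holds.
n = 90: τ(90) = 12; 90 ≡ 2 (mod 4).

n = 90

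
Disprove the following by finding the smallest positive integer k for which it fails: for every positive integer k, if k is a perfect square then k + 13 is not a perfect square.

Check each positive integer k in order until k is a perfect square but k + 13 is a perfect square.
The first 5 eligible values, up to k = 25, all satisfy the conclusion.
k = 36: 36 = 6² and 36 + 13 = 49 = 7².
Hence k = 36 is a counterexample.

k = 36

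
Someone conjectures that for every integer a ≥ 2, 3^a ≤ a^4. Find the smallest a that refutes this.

a = 8

The first 6 eligible values, up to a = 7, all satisfy the conclusion.
a = 8: 3^a = 6561 and a^4 = 4096, so 6561 > 4096.
Thus a = 8 disproves the claim, and no smaller a works.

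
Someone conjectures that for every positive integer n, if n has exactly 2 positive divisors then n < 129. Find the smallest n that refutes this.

n = 131

We need the least positive integer n for which n has exactly 2 positive divisors but the claim fails.
For n = 2, 3, 5, 7, …, 109, 113, 127 the conclusion holds.
n = 131: τ(131) = 2; 131 ≥ 129.
Thus n = 131 disproves the claim, and no smaller n works.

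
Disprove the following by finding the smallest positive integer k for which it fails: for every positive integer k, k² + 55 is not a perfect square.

For k = 1, 2 the conclusion holds.
k = 3: 3² + 55 = 64 = 8², a perfect square.
Thus k = 3 disproves the claim, and no smaller k works.

k = 3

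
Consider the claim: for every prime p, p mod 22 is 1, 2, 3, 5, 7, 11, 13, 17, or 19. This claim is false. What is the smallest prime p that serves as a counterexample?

p = 31

Check each prime p in order until the claim fails.
For p = 2, 3, 5, 7, 11, 13, 17, 19, 23, 29 the conclusion holds.
p = 31: 31 mod 22 = 9 — not in {1, 2, 3, 5, 7, 11, 13, 17, 19}.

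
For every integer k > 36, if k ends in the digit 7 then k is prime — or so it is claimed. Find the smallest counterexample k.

For k = 37, 47 the conclusion holds.
k = 57: 57 ends in 7; 57 = 3 × 19, composite.

k = 57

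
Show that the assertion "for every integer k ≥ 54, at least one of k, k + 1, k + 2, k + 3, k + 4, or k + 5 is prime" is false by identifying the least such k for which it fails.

k = 90

Check each integer k ≥ 54 in order until k, k + 1, k + 2, k + 3, k + 4, k + 5 are all composite.
For k = 54, 55, 56, 57, …, 87, 88, 89 the conclusion holds.
k = 90: 90 = 2 × 45; 91 = 7 × 13; 92 = 2 × 46; 93 = 3 × 31; 94 = 2 × 47; 95 = 5 × 19 — all composite.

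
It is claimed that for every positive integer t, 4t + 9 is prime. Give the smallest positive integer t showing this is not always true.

We need the least positive integer t for which 4t + 9 is not prime.
For t = 1, 2 the conclusion holds.
t = 3: 4t + 9 = 21 = 3 × 7, composite.
So t = 3 is the smallest counterexample.

t = 3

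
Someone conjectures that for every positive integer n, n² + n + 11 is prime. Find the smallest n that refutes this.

The first 9 eligible values, up to n = 9, all satisfy the conclusion.
n = 10: n² + n + 11 = 121 = 11 × 11, composite.
Thus n = 10 disproves the claim, and no smaller n works.

n = 10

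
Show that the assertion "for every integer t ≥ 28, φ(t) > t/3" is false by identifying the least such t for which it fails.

We need the least integer t ≥ 28 for which the claim fails.
t = 28: φ(28) = 12 and 28/3 = 28/3, so φ(28) > 28/3.
t = 29: φ(29) = 28 and 29/3 = 29/3, so φ(29) > 29/3.
t = 30: φ(30) = 8 and 30/3 = 10, so φ(30) ≤ 30/3.
Hence t = 30 is a counterexample.

t = 30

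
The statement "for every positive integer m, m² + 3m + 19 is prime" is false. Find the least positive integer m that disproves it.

m = 15

The first 14 eligible values, up to m = 14, all satisfy the conclusion.
m = 15: m² + 3m + 19 = 289 = 17 × 17, composite.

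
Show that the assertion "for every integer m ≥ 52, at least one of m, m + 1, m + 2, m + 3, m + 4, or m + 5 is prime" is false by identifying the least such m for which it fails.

m = 90

A counterexample is any integer m ≥ 52 such that m, m + 1, m + 2, m + 3, m + 4, m + 5 are all composite; we check each in order.
The first 38 eligible values, up to m = 89, all satisfy the conclusion.
m = 90: 90 = 2 × 45; 91 = 7 × 13; 92 = 2 × 46; 93 = 3 × 31; 94 = 2 × 47; 95 = 5 × 19 — all composite.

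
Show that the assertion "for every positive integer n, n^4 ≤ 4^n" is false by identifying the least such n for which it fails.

n = 3

We need the least positive integer n for which n^4 > 4^n.
n = 1: n^4 = 1 and 4^n = 4, so 1 ≤ 4.
n = 2: n^4 = 16 and 4^n = 16, so 16 ≤ 16.
n = 3: n^4 = 81 and 4^n = 64, so 81 > 64.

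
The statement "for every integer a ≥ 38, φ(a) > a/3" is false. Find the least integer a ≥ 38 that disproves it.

We need the least integer a ≥ 38 for which the claim fails.
The first 4 eligible values, up to a = 41, all satisfy the conclusion.
a = 42: φ(42) = 12 and 42/3 = 14, so φ(42) ≤ 42/3.
Thus a = 42 disproves the claim, and no smaller a works.

a = 42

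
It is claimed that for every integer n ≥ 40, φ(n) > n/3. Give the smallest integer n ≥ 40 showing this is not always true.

We need the least integer n ≥ 40 for which the claim fails.
For n = 40, 41 the conclusion holds.
n = 42: φ(42) = 12 and 42/3 = 14, so φ(42) ≤ 42/3.

n = 42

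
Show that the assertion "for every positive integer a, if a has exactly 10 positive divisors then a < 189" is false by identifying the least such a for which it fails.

We need the least positive integer a for which a has exactly 10 positive divisors but the claim fails.
a = 48: τ(48) = 10; 48 < 189.
a = 80: τ(80) = 10; 80 < 189.
a = 112: τ(112) = 10; 112 < 189.
a = 162: τ(162) = 10; 162 < 189.
a = 176: τ(176) = 10; 176 < 189.
a = 208: τ(208) = 10; 208 ≥ 189.

a = 208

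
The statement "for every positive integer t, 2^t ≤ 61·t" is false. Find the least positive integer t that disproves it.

For t = 1, 2, 3, 4, 5, 6, 7, 8, 9 the conclusion holds.
t = 10: 2^t = 1024 and 61·t = 610, so 1024 > 610.
So t = 10 is the smallest counterexample.

t = 10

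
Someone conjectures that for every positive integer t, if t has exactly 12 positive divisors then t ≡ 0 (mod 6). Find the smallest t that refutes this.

t = 140

Check each positive integer t in order until t has exactly 12 positive divisors but the claim fails.
The first 8 eligible values, up to t = 132, all satisfy the conclusion.
t = 140: τ(140) = 12; 140 ≡ 2 (mod 6).
Hence t = 140 is a counterexample.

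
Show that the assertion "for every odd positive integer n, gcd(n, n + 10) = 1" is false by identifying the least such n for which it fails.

n = 1: gcd(1, 11) = 1.
n = 3: gcd(3, 13) = 1.
n = 5: gcd(5, 15) = 5.

n = 5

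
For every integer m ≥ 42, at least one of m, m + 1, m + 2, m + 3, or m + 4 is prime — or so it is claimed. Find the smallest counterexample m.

m = 48

m = 42: 43 is prime.
m = 43: 43 is prime.
m = 44: 47 is prime.
m = 45: 47 is prime.
m = 46: 47 is prime.
m = 47: 47 is prime.
m = 48: 48 = 2 × 24; 49 = 7 × 7; 50 = 2 × 25; 51 = 3 × 17; 52 = 2 × 26 — all composite.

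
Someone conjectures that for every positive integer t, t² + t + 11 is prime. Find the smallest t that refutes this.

The first 9 eligible values, up to t = 9, all satisfy the conclusion.
t = 10: t² + t + 11 = 121 = 11 × 11, composite.
So t = 10 is the smallest counterexample.

t = 10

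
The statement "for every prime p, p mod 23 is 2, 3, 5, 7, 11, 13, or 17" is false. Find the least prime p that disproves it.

p = 2: 2 mod 23 = 2.
p = 3: 3 mod 23 = 3.
p = 5: 5 mod 23 = 5.
p = 7: 7 mod 23 = 7.
p = 11: 11 mod 23 = 11.
p = 13: 13 mod 23 = 13.
p = 17: 17 mod 23 = 17.
p = 19: 19 mod 23 = 19 — not in {2, 3, 5, 7, 11, 13, 17}.
Hence p = 19 is a counterexample.

p = 19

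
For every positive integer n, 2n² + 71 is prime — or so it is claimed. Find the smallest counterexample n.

n = 5

We need the least positive integer n for which 2n² + 71 is not prime.
For n = 1, 2, 3, 4 the conclusion holds.
n = 5: 2n² + 71 = 121 = 11 × 11, composite.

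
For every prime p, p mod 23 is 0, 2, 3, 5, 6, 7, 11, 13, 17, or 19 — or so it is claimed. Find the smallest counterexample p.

p = 31

A counterexample is any prime p such that the claim fails; we check each in order.
For p = 2, 3, 5, 7, 11, 13, 17, 19, 23, 29 the conclusion holds.
p = 31: 31 mod 23 = 8 — not in {0, 2, 3, 5, 6, 7, 11, 13, 17, 19}.
So p = 31 is the smallest counterexample.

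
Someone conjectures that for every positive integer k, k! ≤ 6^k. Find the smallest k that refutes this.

Check each positive integer k in order until k! > 6^k.
For k = 1, 2, 3, 4, …, 11, 12, 13 the conclusion holds.
k = 14: k! = 87178291200 and 6^k = 78364164096, so 87178291200 > 78364164096.

k = 14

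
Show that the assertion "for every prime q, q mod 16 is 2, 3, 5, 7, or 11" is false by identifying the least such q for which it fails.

Check each prime q in order until the claim fails.
q = 2: 2 mod 16 = 2.
q = 3: 3 mod 16 = 3.
q = 5: 5 mod 16 = 5.
q = 7: 7 mod 16 = 7.
q = 11: 11 mod 16 = 11.
q = 13: 13 mod 16 = 13 — not in {2, 3, 5, 7, 11}.
Hence q = 13 is a counterexample.

q = 13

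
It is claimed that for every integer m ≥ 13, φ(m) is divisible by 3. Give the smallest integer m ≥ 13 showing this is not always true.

m = 15

Check each integer m ≥ 13 in order until φ(m) is not divisible by 3.
For m = 13, 14 the conclusion holds.
m = 15: φ(15) = 8; 8 mod 3 = 2.
Hence m = 15 is a counterexample.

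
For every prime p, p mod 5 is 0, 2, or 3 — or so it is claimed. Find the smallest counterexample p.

p = 11

We need the least prime p for which the claim fails.
For p = 2, 3, 5, 7 the conclusion holds.
p = 11: 11 mod 5 = 1 — not in {0, 2, 3}.
Hence p = 11 is a counterexample.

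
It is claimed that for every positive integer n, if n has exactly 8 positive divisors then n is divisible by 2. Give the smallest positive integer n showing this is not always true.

For n = 24, 30, 40, 42, …, 88, 102, 104 the conclusion holds.
n = 105: τ(105) = 8; 105 mod 2 = 1.

n = 105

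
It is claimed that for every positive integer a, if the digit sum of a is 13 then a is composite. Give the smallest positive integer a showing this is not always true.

A counterexample is any positive integer a such that the digit sum of a is 13 but a is prime; we check each in order.
a = 49: digit sum 13; 49 is composite.
a = 58: digit sum 13; 58 is composite.
a = 67: digit sum 13; 67 is prime, not composite.

a = 67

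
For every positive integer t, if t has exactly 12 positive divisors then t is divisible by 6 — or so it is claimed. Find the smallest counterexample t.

t = 140

Check each positive integer t in order until t has exactly 12 positive divisors but t is not divisible by 6.
t = 60: τ(60) = 12; 60 mod 6 = 0.
t = 72: τ(72) = 12; 72 mod 6 = 0.
t = 84: τ(84) = 12; 84 mod 6 = 0.
t = 90: τ(90) = 12; 90 mod 6 = 0.
t = 96: τ(96) = 12; 96 mod 6 = 0.
t = 108: τ(108) = 12; 108 mod 6 = 0.
t = 126: τ(126) = 12; 126 mod 6 = 0.
t = 132: τ(132) = 12; 132 mod 6 = 0.
t = 140: τ(140) = 12; 140 mod 6 = 2.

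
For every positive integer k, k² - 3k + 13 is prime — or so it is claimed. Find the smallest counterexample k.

k = 12

The first 11 eligible values, up to k = 11, all satisfy the conclusion.
k = 12: k² - 3k + 13 = 121 = 11 × 11, composite.
Thus k = 12 disproves the claim, and no smaller k works.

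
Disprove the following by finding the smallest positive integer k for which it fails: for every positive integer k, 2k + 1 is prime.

k = 4

For k = 1, 2, 3 the conclusion holds.
k = 4: 2k + 1 = 9 = 3 × 3, composite.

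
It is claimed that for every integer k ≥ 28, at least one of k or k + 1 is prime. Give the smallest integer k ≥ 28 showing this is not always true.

Check each integer k ≥ 28 in order until k, k + 1 are both composite.
The first 4 eligible values, up to k = 31, all satisfy the conclusion.
k = 32: 32 = 2 × 16; 33 = 3 × 11 — both composite.
So k = 32 is the smallest counterexample.

k = 32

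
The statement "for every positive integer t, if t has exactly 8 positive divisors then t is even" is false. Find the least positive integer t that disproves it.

t = 105

Check each positive integer t in order until t has exactly 8 positive divisors but t is odd.
For t = 24, 30, 40, 42, …, 88, 102, 104 the conclusion holds.
t = 105: divisors of 105: 1, 3, 5, 7, 15, 21, 35, 105; 105 is odd.
Thus t = 105 disproves the claim, and no smaller t works.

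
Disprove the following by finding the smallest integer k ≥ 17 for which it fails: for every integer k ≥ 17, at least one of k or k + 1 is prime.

k = 20

Check each integer k ≥ 17 in order until k, k + 1 are both composite.
k = 17: 17 is prime.
k = 18: 19 is prime.
k = 19: 19 is prime.
k = 20: 20 = 2 × 10; 21 = 3 × 7 — both composite.
So k = 20 is the smallest counterexample.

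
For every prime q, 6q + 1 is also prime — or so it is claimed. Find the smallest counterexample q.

A counterexample is any prime q such that 6q + 1 is not prime; we check each in order.
For q = 2, 3, 5, 7, 11, 13, 17 the conclusion holds.
q = 19: 6q + 1 = 115 = 5 × 23, not prime.

q = 19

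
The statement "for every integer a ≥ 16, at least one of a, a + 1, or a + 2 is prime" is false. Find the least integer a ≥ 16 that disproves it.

a = 20

A counterexample is any integer a ≥ 16 such that a, a + 1, a + 2 are all composite; we check each in order.
For a = 16, 17, 18, 19 the conclusion holds.
a = 20: 20 = 2 × 10; 21 = 3 × 7; 22 = 2 × 11 — all composite.
So a = 20 is the smallest counterexample.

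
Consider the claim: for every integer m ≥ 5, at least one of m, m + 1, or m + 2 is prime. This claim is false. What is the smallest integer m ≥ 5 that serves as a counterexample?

m = 8

A counterexample is any integer m ≥ 5 such that m, m + 1, m + 2 are all composite; we check each in order.
For m = 5, 6, 7 the conclusion holds.
m = 8: 8 = 2 × 4; 9 = 3 × 3; 10 = 2 × 5 — all composite.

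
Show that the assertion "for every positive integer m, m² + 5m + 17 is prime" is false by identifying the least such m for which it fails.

m = 1: m² + 5m + 17 = 23, prime.
m = 2: m² + 5m + 17 = 31, prime.
m = 3: m² + 5m + 17 = 41, prime.
m = 4: m² + 5m + 17 = 53, prime.
m = 5: m² + 5m + 17 = 67, prime.
m = 6: m² + 5m + 17 = 83, prime.
m = 7: m² + 5m + 17 = 101, prime.
m = 8: m² + 5m + 17 = 121 = 11 × 11, composite.

m = 8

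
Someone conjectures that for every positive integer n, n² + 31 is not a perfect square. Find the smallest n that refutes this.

n = 15

For n = 1, 2, 3, 4, …, 12, 13, 14 the conclusion holds.
n = 15: 15² + 31 = 256 = 16², a perfect square.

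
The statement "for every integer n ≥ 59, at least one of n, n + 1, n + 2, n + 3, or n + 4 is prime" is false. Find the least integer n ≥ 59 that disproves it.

n = 62

A counterexample is any integer n ≥ 59 such that n, n + 1, n + 2, n + 3, n + 4 are all composite; we check each in order.
For n = 59, 60, 61 the conclusion holds.
n = 62: 62 = 2 × 31; 63 = 3 × 21; 64 = 2 × 32; 65 = 5 × 13; 66 = 2 × 33 — all composite.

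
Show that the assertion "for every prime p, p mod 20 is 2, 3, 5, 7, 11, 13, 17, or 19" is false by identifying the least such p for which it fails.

p = 29

Check each prime p in order until the claim fails.
For p = 2, 3, 5, 7, 11, 13, 17, 19, 23 the conclusion holds.
p = 29: 29 mod 20 = 9 — not in {2, 3, 5, 7, 11, 13, 17, 19}.
Thus p = 29 disproves the claim, and no smaller p works.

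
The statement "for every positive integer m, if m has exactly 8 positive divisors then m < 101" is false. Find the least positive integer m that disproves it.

m = 102

For m = 24, 30, 40, 42, 54, 56, 66, 70, 78, 88 the conclusion holds.
m = 102: τ(102) = 8; 102 ≥ 101.
Thus m = 102 disproves the claim, and no smaller m works.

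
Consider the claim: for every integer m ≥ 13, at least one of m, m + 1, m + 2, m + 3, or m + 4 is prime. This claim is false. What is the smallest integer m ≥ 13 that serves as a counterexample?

Check each integer m ≥ 13 in order until m, m + 1, m + 2, m + 3, m + 4 are all composite.
For m = 13, 14, 15, 16, …, 21, 22, 23 the conclusion holds.
m = 24: 24 = 2 × 12; 25 = 5 × 5; 26 = 2 × 13; 27 = 3 × 9; 28 = 2 × 14 — all composite.
So m = 24 is the smallest counterexample.

m = 24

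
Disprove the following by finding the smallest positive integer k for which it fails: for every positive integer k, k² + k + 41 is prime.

For k = 1, 2, 3, 4, …, 37, 38, 39 the conclusion holds.
k = 40: k² + k + 41 = 1681 = 41 × 41, composite.
Thus k = 40 disproves the claim, and no smaller k works.

k = 40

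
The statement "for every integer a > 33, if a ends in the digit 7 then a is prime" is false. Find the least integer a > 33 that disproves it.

a = 57

For a = 37, 47 the conclusion holds.
a = 57: 57 ends in 7; 57 = 3 × 19, composite.
Thus a = 57 disproves the claim, and no smaller a works.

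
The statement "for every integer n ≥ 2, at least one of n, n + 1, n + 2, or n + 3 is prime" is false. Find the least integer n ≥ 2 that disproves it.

For n = 2, 3, 4, 5, …, 21, 22, 23 the conclusion holds.
n = 24: 24 = 2 × 12; 25 = 5 × 5; 26 = 2 × 13; 27 = 3 × 9 — all composite.
Hence n = 24 is a counterexample.

n = 24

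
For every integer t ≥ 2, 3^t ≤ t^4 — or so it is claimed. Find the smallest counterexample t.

t = 2: 3^t = 9 and t^4 = 16, so 9 ≤ 16.
t = 3: 3^t = 27 and t^4 = 81, so 27 ≤ 81.
t = 4: 3^t = 81 and t^4 = 256, so 81 ≤ 256.
t = 5: 3^t = 243 and t^4 = 625, so 243 ≤ 625.
t = 6: 3^t = 729 and t^4 = 1296, so 729 ≤ 1296.
t = 7: 3^t = 2187 and t^4 = 2401, so 2187 ≤ 2401.
t = 8: 3^t = 6561 and t^4 = 4096, so 6561 > 4096.

t = 8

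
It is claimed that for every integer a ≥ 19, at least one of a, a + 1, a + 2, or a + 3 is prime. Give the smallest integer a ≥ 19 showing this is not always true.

Check each integer a ≥ 19 in order until a, a + 1, a + 2, a + 3 are all composite.
a = 19: 19 is prime.
a = 20: 23 is prime.
a = 21: 23 is prime.
a = 22: 23 is prime.
a = 23: 23 is prime.
a = 24: 24 = 2 × 12; 25 = 5 × 5; 26 = 2 × 13; 27 = 3 × 9 — all composite.

a = 24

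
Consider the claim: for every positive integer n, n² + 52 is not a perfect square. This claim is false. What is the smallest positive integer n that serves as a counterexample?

For n = 1, 2, 3, 4, …, 9, 10, 11 the conclusion holds.
n = 12: 12² + 52 = 196 = 14², a perfect square.
Hence n = 12 is a counterexample.

n = 12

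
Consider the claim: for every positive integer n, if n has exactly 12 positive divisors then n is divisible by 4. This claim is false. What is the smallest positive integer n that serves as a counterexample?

n = 60: τ(60) = 12; 60 mod 4 = 0.
n = 72: τ(72) = 12; 72 mod 4 = 0.
n = 84: τ(84) = 12; 84 mod 4 = 0.
n = 90: τ(90) = 12; 90 mod 4 = 2.

n = 90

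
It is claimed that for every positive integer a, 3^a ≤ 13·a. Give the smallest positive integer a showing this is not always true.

a = 4

a = 1: 3^a = 3 and 13·a = 13, so 3 ≤ 13.
a = 2: 3^a = 9 and 13·a = 26, so 9 ≤ 26.
a = 3: 3^a = 27 and 13·a = 39, so 27 ≤ 39.
a = 4: 3^a = 81 and 13·a = 52, so 81 > 52.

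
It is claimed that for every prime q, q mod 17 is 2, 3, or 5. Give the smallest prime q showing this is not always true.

A counterexample is any prime q such that the claim fails; we check each in order.
q = 2: 2 mod 17 = 2.
q = 3: 3 mod 17 = 3.
q = 5: 5 mod 17 = 5.
q = 7: 7 mod 17 = 7 — not in {2, 3, 5}.
Hence q = 7 is a counterexample.

q = 7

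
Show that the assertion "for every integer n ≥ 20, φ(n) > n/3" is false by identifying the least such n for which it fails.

We need the least integer n ≥ 20 for which the claim fails.
n = 20: φ(20) = 8 and 20/3 = 20/3, so φ(20) > 20/3.
n = 21: φ(21) = 12 and 21/3 = 7, so φ(21) > 21/3.
n = 22: φ(22) = 10 and 22/3 = 22/3, so φ(22) > 22/3.
n = 23: φ(23) = 22 and 23/3 = 23/3, so φ(23) > 23/3.
n = 24: φ(24) = 8 and 24/3 = 8, so φ(24) ≤ 24/3.
Hence n = 24 is a counterexample.

n = 24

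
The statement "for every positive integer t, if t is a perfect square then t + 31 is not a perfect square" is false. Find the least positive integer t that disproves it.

A counterexample is any positive integer t such that t is a perfect square but t + 31 is a perfect square; we check each in order.
The first 14 eligible values, up to t = 196, all satisfy the conclusion.
t = 225: 225 = 15² and 225 + 31 = 256 = 16².

t = 225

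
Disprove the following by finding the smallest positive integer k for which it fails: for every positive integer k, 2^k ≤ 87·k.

k = 10

A counterexample is any positive integer k such that 2^k > 87·k; we check each in order.
For k = 1, 2, 3, 4, 5, 6, 7, 8, 9 the conclusion holds.
k = 10: 2^k = 1024 and 87·k = 870, so 1024 > 870.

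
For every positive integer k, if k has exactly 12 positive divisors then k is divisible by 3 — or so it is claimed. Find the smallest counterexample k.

k = 140

Check each positive integer k in order until k has exactly 12 positive divisors but k is not divisible by 3.
k = 60: τ(60) = 12; 60 mod 3 = 0.
k = 72: τ(72) = 12; 72 mod 3 = 0.
k = 84: τ(84) = 12; 84 mod 3 = 0.
k = 90: τ(90) = 12; 90 mod 3 = 0.
k = 96: τ(96) = 12; 96 mod 3 = 0.
k = 108: τ(108) = 12; 108 mod 3 = 0.
k = 126: τ(126) = 12; 126 mod 3 = 0.
k = 132: τ(132) = 12; 132 mod 3 = 0.
k = 140: τ(140) = 12; 140 mod 3 = 2.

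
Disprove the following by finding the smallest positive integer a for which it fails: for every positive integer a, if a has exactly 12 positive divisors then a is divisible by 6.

A counterexample is any positive integer a such that a has exactly 12 positive divisors but a is not divisible by 6; we check each in order.
For a = 60, 72, 84, 90, 96, 108, 126, 132 the conclusion holds.
a = 140: τ(140) = 12; 140 mod 6 = 2.
Hence a = 140 is a counterexample.

a = 140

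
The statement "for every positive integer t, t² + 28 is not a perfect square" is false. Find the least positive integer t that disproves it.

t = 1: 1² + 28 = 29, not a perfect square.
t = 2: 2² + 28 = 32, not a perfect square.
t = 3: 3² + 28 = 37, not a perfect square.
t = 4: 4² + 28 = 44, not a perfect square.
t = 5: 5² + 28 = 53, not a perfect square.
t = 6: 6² + 28 = 64 = 8², a perfect square.

t = 6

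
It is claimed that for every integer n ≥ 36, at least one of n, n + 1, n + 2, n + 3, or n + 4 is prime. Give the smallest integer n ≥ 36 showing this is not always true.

A counterexample is any integer n ≥ 36 such that n, n + 1, n + 2, n + 3, n + 4 are all composite; we check each in order.
For n = 36, 37, 38, 39, …, 45, 46, 47 the conclusion holds.
n = 48: 48 = 2 × 24; 49 = 7 × 7; 50 = 2 × 25; 51 = 3 × 17; 52 = 2 × 26 — all composite.
So n = 48 is the smallest counterexample.

n = 48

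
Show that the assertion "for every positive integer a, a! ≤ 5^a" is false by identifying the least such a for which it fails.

We need the least positive integer a for which a! > 5^a.
The first 11 eligible values, up to a = 11, all satisfy the conclusion.
a = 12: a! = 479001600 and 5^a = 244140625, so 479001600 > 244140625.
Thus a = 12 disproves the claim, and no smaller a works.

a = 12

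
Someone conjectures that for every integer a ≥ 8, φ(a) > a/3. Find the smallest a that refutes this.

a = 12

We need the least integer a ≥ 8 for which the claim fails.
a = 8: φ(8) = 4 and 8/3 = 8/3, so φ(8) > 8/3.
a = 9: φ(9) = 6 and 9/3 = 3, so φ(9) > 9/3.
a = 10: φ(10) = 4 and 10/3 = 10/3, so φ(10) > 10/3.
a = 11: φ(11) = 10 and 11/3 = 11/3, so φ(11) > 11/3.
a = 12: φ(12) = 4 and 12/3 = 4, so φ(12) ≤ 12/3.
Hence a = 12 is a counterexample.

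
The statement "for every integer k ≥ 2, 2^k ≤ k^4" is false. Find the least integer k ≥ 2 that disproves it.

k = 17

Check each integer k ≥ 2 in order until 2^k > k^4.
For k = 2, 3, 4, 5, …, 14, 15, 16 the conclusion holds.
k = 17: 2^k = 131072 and k^4 = 83521, so 131072 > 83521.
So k = 17 is the smallest counterexample.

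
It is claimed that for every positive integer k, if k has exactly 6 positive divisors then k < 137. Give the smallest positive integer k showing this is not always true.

k = 147

For k = 12, 18, 20, 28, …, 116, 117, 124 the conclusion holds.
k = 147: τ(147) = 6; 147 ≥ 137.
So k = 147 is the smallest counterexample.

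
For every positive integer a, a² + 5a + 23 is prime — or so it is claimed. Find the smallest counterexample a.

a = 14

A counterexample is any positive integer a such that a² + 5a + 23 is not prime; we check each in order.
For a = 1, 2, 3, 4, …, 11, 12, 13 the conclusion holds.
a = 14: a² + 5a + 23 = 289 = 17 × 17, composite.
Hence a = 14 is a counterexample.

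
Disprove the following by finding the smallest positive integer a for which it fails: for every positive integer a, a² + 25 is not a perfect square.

A counterexample is any positive integer a such that a² + 25 is a perfect square; we check each in order.
For a = 1, 2, 3, 4, …, 9, 10, 11 the conclusion holds.
a = 12: 12² + 25 = 169 = 13², a perfect square.

a = 12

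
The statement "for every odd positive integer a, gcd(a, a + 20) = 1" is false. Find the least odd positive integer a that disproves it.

We need the least odd positive integer a for which gcd(a, a + 20) > 1.
a = 1: gcd(1, 21) = 1.
a = 3: gcd(3, 23) = 1.
a = 5: gcd(5, 25) = 5.
So a = 5 is the smallest counterexample.

a = 5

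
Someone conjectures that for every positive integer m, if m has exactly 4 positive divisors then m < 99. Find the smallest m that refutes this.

m = 106

We need the least positive integer m for which m has exactly 4 positive divisors but the claim fails.
The first 32 eligible values, up to m = 95, all satisfy the conclusion.
m = 106: τ(106) = 4; 106 ≥ 99.
Hence m = 106 is a counterexample.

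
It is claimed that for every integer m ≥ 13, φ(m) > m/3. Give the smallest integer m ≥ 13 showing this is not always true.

A counterexample is any integer m ≥ 13 such that the claim fails; we check each in order.
m = 13: φ(13) = 12 and 13/3 = 13/3, so φ(13) > 13/3.
m = 14: φ(14) = 6 and 14/3 = 14/3, so φ(14) > 14/3.
m = 15: φ(15) = 8 and 15/3 = 5, so φ(15) > 15/3.
m = 16: φ(16) = 8 and 16/3 = 16/3, so φ(16) > 16/3.
m = 17: φ(17) = 16 and 17/3 = 17/3, so φ(17) > 17/3.
m = 18: φ(18) = 6 and 18/3 = 6, so φ(18) ≤ 18/3.
So m = 18 is the smallest counterexample.

m = 18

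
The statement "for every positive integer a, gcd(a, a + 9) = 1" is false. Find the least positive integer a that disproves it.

a = 3

a = 1: gcd(1, 10) = 1.
a = 2: gcd(2, 11) = 1.
a = 3: gcd(3, 12) = 3.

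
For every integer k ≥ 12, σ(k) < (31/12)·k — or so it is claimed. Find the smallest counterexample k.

k = 48

We need the least integer k ≥ 12 for which the claim fails.
For k = 12, 13, 14, 15, …, 45, 46, 47 the conclusion holds.
k = 48: σ(48) = 124; 124 ≥ 124.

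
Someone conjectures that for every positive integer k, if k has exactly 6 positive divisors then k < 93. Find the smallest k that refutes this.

k = 98

For k = 12, 18, 20, 28, …, 75, 76, 92 the conclusion holds.
k = 98: τ(98) = 6; 98 ≥ 93.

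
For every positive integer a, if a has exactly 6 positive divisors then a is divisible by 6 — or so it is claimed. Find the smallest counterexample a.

a = 20

Check each positive integer a in order until a has exactly 6 positive divisors but a is not divisible by 6.
a = 12: τ(12) = 6; 12 mod 6 = 0.
a = 18: τ(18) = 6; 18 mod 6 = 0.
a = 20: τ(20) = 6; 20 mod 6 = 2.
Hence a = 20 is a counterexample.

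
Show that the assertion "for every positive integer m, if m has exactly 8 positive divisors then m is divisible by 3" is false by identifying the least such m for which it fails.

Check each positive integer m in order until m has exactly 8 positive divisors but m is not divisible by 3.
For m = 24, 30 the conclusion holds.
m = 40: τ(40) = 8; 40 mod 3 = 1.

m = 40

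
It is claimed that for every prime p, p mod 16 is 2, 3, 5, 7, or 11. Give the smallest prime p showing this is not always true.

Check each prime p in order until the claim fails.
For p = 2, 3, 5, 7, 11 the conclusion holds.
p = 13: 13 mod 16 = 13 — not in {2, 3, 5, 7, 11}.
Hence p = 13 is a counterexample.

p = 13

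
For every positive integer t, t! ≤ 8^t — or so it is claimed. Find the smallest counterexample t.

t = 20

We need the least positive integer t for which t! > 8^t.
For t = 1, 2, 3, 4, …, 17, 18, 19 the conclusion holds.
t = 20: t! = 2432902008176640000 and 8^t = 1152921504606846976, so 2432902008176640000 > 1152921504606846976.
Hence t = 20 is a counterexample.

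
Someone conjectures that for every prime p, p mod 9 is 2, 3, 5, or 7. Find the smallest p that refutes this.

Check each prime p in order until the claim fails.
The first 5 eligible values, up to p = 11, all satisfy the conclusion.
p = 13: 13 mod 9 = 4 — not in {2, 3, 5, 7}.

p = 13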